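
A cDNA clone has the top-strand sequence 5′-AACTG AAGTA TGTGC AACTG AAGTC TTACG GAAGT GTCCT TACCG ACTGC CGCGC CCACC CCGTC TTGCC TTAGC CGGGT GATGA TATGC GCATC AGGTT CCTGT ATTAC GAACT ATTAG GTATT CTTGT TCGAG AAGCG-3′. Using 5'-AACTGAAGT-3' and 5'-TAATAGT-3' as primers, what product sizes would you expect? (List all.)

The forward primer AACTGAAGT matches the top strand at positions 1–9, 16–24.
The reverse primer's reverse complement is ACTATTA, matching at positions 113–119.
Each forward site pairs with the reverse site to give a product ending at position 119: sizes 119, 104 bp.

119 bp, 104 bp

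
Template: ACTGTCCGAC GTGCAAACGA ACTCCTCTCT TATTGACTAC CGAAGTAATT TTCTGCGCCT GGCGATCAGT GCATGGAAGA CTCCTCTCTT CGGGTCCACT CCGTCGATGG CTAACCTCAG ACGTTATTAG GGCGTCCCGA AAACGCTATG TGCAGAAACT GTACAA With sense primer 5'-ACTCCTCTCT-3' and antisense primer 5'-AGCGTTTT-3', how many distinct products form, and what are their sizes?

The forward primer ACTCCTCTCT matches the top strand at positions 21–30, 80–89.
The reverse primer's reverse complement is AAAACGCT, matching at positions 140–147.
Each forward site pairs with the reverse site to give a product ending at position 147: sizes 127, 68 bp.

Two products: 127 bp, 68 bp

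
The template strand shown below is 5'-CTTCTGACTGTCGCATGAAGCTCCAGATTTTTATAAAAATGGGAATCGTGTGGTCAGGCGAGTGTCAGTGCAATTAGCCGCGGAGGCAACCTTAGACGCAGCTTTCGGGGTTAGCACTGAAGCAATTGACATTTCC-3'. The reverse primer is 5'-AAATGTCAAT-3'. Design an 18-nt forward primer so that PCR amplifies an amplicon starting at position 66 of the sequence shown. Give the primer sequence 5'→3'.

The reverse primer's reverse complement ATTGACATTT matches the template at positions 125–134; the product starts at position 66.
The forward primer is identical to the top strand over positions 66–83: CAGTGCAATTAGCCGCGG.

5'-CAGTGCAATTAGCCGCGG-3'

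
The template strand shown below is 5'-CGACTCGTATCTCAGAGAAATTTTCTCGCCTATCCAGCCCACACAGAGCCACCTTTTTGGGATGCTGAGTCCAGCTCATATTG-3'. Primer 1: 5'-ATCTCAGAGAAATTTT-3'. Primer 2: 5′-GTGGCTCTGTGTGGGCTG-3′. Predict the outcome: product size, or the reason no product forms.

Primer 1 (ATCTCAGAGAAATTTT) matches the top strand at positions 9–24; it acts as a forward primer.
Primer 2's reverse complement is CAGCCCACACAGAGCCAC, matching the top strand at positions 35–52; it acts as a reverse primer.
The 3' ends face each other across positions 9–52, giving a 44 bp product.

Yes — a 44 bp product.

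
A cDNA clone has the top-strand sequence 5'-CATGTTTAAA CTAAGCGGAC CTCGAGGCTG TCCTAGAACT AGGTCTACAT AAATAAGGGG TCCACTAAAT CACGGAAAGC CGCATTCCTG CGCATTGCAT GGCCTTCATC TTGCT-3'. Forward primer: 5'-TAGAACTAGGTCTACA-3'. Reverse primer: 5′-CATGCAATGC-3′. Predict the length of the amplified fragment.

Scanning the template, TAGAACTAGGTCTACA occurs at positions 34–49; this primer anneals to the bottom strand there with its 3' end pointing downstream.
Reverse complement of the reverse primer: GCATTGCATG. This occurs on the top strand at positions 92–101.
Amplicon spans positions 34–101: 68 bp.

68 bp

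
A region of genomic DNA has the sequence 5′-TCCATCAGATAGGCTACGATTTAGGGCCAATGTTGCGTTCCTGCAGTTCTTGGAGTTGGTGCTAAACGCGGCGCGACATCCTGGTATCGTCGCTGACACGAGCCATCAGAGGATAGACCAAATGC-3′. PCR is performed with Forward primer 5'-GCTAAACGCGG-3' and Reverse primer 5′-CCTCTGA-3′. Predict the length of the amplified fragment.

52 bp

Forward primer GCTAAACGCGG is found on the top strand at positions 61–71.
Reverse complement of the reverse primer: TCAGAGG. This occurs on the top strand at positions 106–112.
The product runs from position 61 to position 112, so its length is 112 − 61 + 1 = 52 bp.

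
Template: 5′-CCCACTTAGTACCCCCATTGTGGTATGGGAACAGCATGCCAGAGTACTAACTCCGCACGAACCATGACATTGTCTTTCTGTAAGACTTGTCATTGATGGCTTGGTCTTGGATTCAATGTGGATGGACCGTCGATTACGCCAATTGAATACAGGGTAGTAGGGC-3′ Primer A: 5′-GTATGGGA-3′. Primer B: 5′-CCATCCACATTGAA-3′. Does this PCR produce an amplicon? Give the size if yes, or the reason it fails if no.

Primer A (GTATGGGA) matches the top strand at positions 23–30; it acts as a forward primer.
Primer B's reverse complement is TTCAATGTGGATGG, matching the top strand at positions 112–125; it acts as a reverse primer.
The 3' ends face each other across positions 23–125, giving a 103 bp product.

Yes — a 103 bp product.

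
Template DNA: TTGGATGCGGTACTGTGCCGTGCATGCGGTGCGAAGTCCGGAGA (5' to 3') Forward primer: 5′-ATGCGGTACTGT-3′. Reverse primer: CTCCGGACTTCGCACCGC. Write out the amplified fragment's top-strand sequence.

Forward primer ATGCGGTACTGT is found on the top strand at positions 5–16.
Taking the reverse complement of CTCCGGACTTCGCACCGC gives GCGGTGCGAAGTCCGGAG, found at positions 26–43 on the template; the primer anneals here to the top strand with its 3' end pointing upstream.
The product is the template from position 5 through 43 (39 bp).

5'-ATGCGGTACTGTGCCGTGCATGCGGTGCGAAGTCCGGAG-3'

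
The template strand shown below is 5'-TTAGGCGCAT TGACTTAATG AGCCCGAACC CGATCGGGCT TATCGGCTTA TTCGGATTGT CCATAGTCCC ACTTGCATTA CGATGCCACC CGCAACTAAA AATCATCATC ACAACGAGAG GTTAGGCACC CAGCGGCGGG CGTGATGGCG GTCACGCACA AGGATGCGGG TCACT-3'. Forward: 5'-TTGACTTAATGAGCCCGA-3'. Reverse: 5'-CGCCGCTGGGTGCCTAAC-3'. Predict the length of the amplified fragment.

129 bp

Forward primer TTGACTTAATGAGCCCGA is found on the top strand at positions 10–27.
Reverse complement of the reverse primer: GTTAGGCACCCAGCGGCG. This occurs on the top strand at positions 121–138.
The product runs from position 10 to position 138, so its length is 138 − 10 + 1 = 129 bp.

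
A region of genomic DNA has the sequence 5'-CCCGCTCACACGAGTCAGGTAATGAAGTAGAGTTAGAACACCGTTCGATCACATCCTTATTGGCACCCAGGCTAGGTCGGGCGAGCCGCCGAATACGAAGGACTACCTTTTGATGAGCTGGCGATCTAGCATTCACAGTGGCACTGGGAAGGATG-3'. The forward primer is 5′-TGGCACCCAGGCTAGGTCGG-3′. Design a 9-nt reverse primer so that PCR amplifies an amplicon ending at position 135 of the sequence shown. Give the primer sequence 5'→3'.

The forward primer binds at positions 61–80; the product's 3' end on the top strand is position 135.
The reverse primer anneals to the top strand over positions 127–135, i.e. to TAGCATTCA.
Its sequence written 5'→3' is the reverse complement: TGAATGCTA.

5'-TGAATGCTA-3'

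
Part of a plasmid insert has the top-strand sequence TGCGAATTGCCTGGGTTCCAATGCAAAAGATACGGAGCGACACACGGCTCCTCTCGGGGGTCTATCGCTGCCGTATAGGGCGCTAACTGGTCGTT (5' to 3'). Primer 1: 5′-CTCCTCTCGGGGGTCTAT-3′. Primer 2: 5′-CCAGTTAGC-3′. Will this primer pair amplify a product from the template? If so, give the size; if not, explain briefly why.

Primer 1 (CTCCTCTCGGGGGTCTAT) matches the top strand at positions 48–65; it acts as a forward primer.
Primer 2's reverse complement is GCTAACTGG, matching the top strand at positions 82–90; it acts as a reverse primer.
The 3' ends face each other across positions 48–90, giving a 43 bp product.

Yes — a 43 bp product.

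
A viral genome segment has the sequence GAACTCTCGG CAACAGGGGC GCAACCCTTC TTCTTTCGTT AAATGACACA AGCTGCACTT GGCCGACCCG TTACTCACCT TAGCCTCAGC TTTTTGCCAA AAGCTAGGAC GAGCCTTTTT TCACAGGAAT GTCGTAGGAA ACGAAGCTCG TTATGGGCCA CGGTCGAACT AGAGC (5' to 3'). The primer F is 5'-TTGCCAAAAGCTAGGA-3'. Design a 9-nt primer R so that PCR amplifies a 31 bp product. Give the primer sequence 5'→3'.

The forward primer binds at positions 94–109, so a 31 bp product ends at position 94 + 31 − 1 = 124.
The reverse primer anneals to the top strand over positions 116–124, i.e. to TTTTTTCAC.
Its sequence written 5'→3' is the reverse complement: GTGAAAAAA.

5'-GTGAAAAAA-3'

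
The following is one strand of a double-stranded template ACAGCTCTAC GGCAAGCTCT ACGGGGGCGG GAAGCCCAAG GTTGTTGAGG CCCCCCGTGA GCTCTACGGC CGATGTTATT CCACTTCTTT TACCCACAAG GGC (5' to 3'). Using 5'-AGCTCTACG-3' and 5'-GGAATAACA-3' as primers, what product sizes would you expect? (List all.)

80 bp, 68 bp, 23 bp

The forward primer AGCTCTACG matches the top strand at positions 3–11, 15–23, 60–68.
The reverse primer's reverse complement is TGTTATTCC, matching at positions 74–82.
Each forward site pairs with the reverse site to give a product ending at position 82: sizes 80, 68, 23 bp.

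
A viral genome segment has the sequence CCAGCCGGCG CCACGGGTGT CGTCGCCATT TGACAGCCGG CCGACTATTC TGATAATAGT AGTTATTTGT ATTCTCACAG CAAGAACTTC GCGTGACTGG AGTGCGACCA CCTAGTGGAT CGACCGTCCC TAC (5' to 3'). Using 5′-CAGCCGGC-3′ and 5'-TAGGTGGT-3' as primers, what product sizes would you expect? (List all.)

113 bp, 81 bp

The forward primer CAGCCGGC matches the top strand at positions 2–9, 34–41.
The reverse primer's reverse complement is ACCACCTA, matching at positions 107–114.
Each forward site pairs with the reverse site to give a product ending at position 114: sizes 113, 81 bp.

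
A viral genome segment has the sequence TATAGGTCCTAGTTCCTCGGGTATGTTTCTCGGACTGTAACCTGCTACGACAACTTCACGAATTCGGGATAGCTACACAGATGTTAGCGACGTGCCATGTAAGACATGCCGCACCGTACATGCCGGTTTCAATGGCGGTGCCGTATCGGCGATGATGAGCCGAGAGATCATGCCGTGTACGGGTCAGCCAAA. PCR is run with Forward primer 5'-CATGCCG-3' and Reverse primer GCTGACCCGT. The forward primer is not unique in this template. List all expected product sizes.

The forward primer CATGCCG matches the top strand at positions 105–111, 119–125, 169–175.
The reverse primer's reverse complement is ACGGGTCAGC, matching at positions 179–188.
Each forward site pairs with the reverse site to give a product ending at position 188: sizes 84, 70, 20 bp.

84 bp, 70 bp, 20 bp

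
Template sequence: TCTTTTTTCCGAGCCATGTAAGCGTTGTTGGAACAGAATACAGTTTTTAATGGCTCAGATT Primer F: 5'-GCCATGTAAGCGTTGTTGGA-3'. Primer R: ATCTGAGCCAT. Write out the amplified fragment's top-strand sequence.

Scanning the template, GCCATGTAAGCGTTGTTGGA occurs at positions 13–32; this primer anneals to the bottom strand there with its 3' end pointing downstream.
Reverse complement of the reverse primer: ATGGCTCAGAT. This occurs on the top strand at positions 50–60.
The product is the template from position 13 through 60 (48 bp).

5'-GCCATGTAAGCGTTGTTGGAACAGAATACAGTTTTTAATGGCTCAGAT-3'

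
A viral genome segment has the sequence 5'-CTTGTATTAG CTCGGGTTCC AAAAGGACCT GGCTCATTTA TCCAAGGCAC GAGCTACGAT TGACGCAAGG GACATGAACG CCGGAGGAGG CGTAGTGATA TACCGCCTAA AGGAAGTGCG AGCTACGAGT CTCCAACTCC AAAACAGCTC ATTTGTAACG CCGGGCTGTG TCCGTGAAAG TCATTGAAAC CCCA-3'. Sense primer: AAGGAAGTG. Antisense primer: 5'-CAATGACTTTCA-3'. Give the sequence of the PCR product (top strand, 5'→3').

The forward primer matches the template at positions 110–118.
Taking the reverse complement of CAATGACTTTCA gives TGAAAGTCATTG, found at positions 175–186 on the template; the primer anneals here to the top strand with its 3' end pointing upstream.
The product is the template from position 110 through 186 (77 bp).

5'-AAGGAAGTGCGAGCTACGAGTCTCCAACTCCAAAACAGCTCATTTGTAACGCCGGGCTGTGTCCGTGAAAGTCATTG-3'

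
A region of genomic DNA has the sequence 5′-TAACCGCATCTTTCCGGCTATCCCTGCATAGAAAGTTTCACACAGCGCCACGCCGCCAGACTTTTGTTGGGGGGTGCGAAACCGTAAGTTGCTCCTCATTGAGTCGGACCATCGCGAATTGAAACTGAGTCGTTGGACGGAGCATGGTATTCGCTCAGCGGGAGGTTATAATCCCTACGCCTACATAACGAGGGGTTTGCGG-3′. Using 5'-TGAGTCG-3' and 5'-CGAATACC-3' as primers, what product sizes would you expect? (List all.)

54 bp, 28 bp

The forward primer TGAGTCG matches the top strand at positions 100–106, 126–132.
The reverse primer's reverse complement is GGTATTCG, matching at positions 146–153.
Each forward site pairs with the reverse site to give a product ending at position 153: sizes 54, 28 bp.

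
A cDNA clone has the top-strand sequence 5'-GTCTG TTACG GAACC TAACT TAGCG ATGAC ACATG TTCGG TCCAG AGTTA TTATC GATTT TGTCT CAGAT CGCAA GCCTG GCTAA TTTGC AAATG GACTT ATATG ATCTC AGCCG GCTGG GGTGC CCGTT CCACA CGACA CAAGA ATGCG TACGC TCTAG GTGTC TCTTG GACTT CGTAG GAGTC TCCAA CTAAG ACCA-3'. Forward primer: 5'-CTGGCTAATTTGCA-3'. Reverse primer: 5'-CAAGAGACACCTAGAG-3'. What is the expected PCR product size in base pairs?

Scanning the template, CTGGCTAATTTGCA occurs at positions 78–91; this primer anneals to the bottom strand there with its 3' end pointing downstream.
Reverse complement of the reverse primer: CTCTAGGTGTCTCTTG. This occurs on the top strand at positions 155–170.
Amplicon spans positions 78–170: 93 bp.

93 bp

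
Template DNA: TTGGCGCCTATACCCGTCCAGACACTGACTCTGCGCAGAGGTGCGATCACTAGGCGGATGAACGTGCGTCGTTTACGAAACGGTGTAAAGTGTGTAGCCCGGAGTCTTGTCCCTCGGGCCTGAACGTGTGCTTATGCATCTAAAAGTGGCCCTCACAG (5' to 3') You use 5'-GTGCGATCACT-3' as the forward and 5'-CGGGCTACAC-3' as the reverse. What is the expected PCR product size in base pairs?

The forward primer matches the template at positions 41–51.
Reverse complement of the reverse primer: GTGTAGCCCG. This occurs on the top strand at positions 92–101.
Product length = (reverse-primer end) − (forward-primer start) + 1 = 101 − 41 + 1 = 61 bp.

61 bp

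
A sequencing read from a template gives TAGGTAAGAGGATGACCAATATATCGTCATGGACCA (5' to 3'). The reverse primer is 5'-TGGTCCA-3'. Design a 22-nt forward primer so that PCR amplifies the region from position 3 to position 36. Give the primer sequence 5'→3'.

The reverse primer's reverse complement TGGACCA matches the template at positions 30–36; the product starts at position 3.
The forward primer is identical to the top strand over positions 3–24: GGTAAGAGGATGACCAATATAT.

5'-GGTAAGAGGATGACCAATATAT-3'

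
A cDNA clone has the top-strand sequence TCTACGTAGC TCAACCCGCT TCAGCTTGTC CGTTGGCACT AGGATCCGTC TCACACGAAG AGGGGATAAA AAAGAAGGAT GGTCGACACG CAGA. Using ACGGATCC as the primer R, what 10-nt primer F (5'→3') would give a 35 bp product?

The reverse primer's reverse complement GGATCCGT matches the template at positions 42–49, so the product ends at position 49.
A 35 bp product then starts at position 49 − 35 + 1 = 15.
The forward primer is identical to the top strand there: CCCGCTTCAG.

5'-CCCGCTTCAG-3'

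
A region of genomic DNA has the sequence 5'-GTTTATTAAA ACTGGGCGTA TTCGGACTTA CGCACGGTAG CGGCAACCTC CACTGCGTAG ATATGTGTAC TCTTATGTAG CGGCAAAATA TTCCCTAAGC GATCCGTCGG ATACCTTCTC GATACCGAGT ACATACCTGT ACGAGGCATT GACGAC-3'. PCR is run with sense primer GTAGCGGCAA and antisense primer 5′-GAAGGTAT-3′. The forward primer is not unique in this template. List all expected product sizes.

82 bp, 42 bp

The forward primer GTAGCGGCAA matches the top strand at positions 37–46, 77–86.
The reverse primer's reverse complement is ATACCTTC, matching at positions 111–118.
Each forward site pairs with the reverse site to give a product ending at position 118: sizes 82, 42 bp.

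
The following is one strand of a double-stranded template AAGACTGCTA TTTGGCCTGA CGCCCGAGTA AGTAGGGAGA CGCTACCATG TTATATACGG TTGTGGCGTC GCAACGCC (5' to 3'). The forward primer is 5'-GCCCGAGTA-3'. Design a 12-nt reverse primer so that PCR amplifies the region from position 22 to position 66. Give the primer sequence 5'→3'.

5'-CCACAACCGTAT-3'

The product's 3' end on the top strand is position 66.
The reverse primer anneals to the top strand over positions 55–66, i.e. to ATACGGTTGTGG.
Its sequence written 5'→3' is the reverse complement: CCACAACCGTAT.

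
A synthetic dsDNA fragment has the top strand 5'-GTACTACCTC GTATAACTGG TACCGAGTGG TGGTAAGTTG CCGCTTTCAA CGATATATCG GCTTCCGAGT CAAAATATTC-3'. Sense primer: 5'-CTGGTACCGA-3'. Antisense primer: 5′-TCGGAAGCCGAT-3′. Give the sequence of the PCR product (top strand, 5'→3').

5'-CTGGTACCGAGTGGTGGTAAGTTGCCGCTTTCAACGATATATCGGCTTCCGA-3'

The forward primer matches the template at positions 17–26.
The reverse primer's reverse complement is ATCGGCTTCCGA, which matches the template at positions 57–68.
The product is the template from position 17 through 68 (52 bp).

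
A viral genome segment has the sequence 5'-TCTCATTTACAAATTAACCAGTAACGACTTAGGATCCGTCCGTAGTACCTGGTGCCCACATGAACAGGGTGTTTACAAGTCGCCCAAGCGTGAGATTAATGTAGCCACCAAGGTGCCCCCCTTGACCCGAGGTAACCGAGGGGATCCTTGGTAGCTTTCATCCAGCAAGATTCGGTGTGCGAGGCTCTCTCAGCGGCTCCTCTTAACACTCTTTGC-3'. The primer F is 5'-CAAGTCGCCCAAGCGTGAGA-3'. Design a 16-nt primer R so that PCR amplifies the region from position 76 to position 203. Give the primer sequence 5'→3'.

The product's 3' end on the top strand is position 203.
The reverse primer anneals to the top strand over positions 188–203, i.e. to TCTCAGCGGCTCCTCT.
Its sequence written 5'→3' is the reverse complement: AGAGGAGCCGCTGAGA.

5'-AGAGGAGCCGCTGAGA-3'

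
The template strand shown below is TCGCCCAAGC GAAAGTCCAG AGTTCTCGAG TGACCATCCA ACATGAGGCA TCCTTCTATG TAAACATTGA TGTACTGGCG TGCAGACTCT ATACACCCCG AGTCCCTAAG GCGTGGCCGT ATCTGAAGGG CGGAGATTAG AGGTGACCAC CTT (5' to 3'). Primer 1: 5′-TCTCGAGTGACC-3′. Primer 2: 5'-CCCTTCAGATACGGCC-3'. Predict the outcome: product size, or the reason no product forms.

Yes — a 107 bp product.

Primer 1 (TCTCGAGTGACC) matches the top strand at positions 24–35; it acts as a forward primer.
Primer 2's reverse complement is GGCCGTATCTGAAGGG, matching the top strand at positions 115–130; it acts as a reverse primer.
The 3' ends face each other across positions 24–130, giving a 107 bp product.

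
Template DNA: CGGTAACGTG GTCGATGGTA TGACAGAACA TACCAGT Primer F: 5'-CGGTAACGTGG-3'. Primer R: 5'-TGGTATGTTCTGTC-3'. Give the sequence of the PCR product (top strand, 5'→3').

Scanning the template, CGGTAACGTGG occurs at positions 1–11; this primer anneals to the bottom strand there with its 3' end pointing downstream.
The reverse primer's reverse complement is GACAGAACATACCA, which matches the template at positions 22–35.
The product is the template from position 1 through 35 (35 bp).

5'-CGGTAACGTGGTCGATGGTATGACAGAACATACCA-3'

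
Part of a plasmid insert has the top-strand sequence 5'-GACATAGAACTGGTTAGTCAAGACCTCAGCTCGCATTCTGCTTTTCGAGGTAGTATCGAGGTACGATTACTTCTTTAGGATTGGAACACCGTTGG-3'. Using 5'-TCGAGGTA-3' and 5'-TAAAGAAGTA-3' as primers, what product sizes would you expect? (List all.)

33 bp, 22 bp

The forward primer TCGAGGTA matches the top strand at positions 45–52, 56–63.
The reverse primer's reverse complement is TACTTCTTTA, matching at positions 68–77.
Each forward site pairs with the reverse site to give a product ending at position 77: sizes 33, 22 bp.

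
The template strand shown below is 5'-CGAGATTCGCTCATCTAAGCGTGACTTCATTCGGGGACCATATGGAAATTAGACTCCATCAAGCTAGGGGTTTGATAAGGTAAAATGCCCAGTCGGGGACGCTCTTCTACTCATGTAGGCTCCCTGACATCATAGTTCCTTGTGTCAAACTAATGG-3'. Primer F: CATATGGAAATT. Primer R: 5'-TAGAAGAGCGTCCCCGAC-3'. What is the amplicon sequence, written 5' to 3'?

5'-CATATGGAAATTAGACTCCATCAAGCTAGGGGTTTGATAAGGTAAAATGCCCAGTCGGGGACGCTCTTCTA-3'

Scanning the template, CATATGGAAATT occurs at positions 39–50; this primer anneals to the bottom strand there with its 3' end pointing downstream.
Taking the reverse complement of TAGAAGAGCGTCCCCGAC gives GTCGGGGACGCTCTTCTA, found at positions 92–109 on the template; the primer anneals here to the top strand with its 3' end pointing upstream.
The product is the template from position 39 through 109 (71 bp).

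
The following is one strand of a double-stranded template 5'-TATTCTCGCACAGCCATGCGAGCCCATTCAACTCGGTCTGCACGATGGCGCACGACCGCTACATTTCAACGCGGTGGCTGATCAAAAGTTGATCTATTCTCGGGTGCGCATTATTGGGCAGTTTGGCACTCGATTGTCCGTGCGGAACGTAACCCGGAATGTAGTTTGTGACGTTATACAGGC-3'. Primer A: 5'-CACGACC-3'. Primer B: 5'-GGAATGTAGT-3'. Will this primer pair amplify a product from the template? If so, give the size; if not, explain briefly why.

Primer A (CACGACC) matches the top strand at positions 51–57 (3' end points downstream).
Primer B (GGAATGTAGT) also matches the top strand directly, at positions 156–165 — its reverse complement ACTACATTCC is not present.
Both primers anneal to the bottom strand with 3' ends pointing the same way, so neither can prime synthesis back toward the other.

No product — both primers anneal to the same strand and extend in the same direction.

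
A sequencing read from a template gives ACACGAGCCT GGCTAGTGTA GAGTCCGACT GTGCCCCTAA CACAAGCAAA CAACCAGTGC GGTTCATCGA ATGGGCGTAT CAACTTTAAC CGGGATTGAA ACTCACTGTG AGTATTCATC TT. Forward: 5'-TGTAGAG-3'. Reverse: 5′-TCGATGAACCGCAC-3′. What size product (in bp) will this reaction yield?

Forward primer TGTAGAG is found on the top strand at positions 17–23.
Taking the reverse complement of TCGATGAACCGCAC gives GTGCGGTTCATCGA, found at positions 57–70 on the template; the primer anneals here to the top strand with its 3' end pointing upstream.
Amplicon spans positions 17–70: 54 bp.

54 bp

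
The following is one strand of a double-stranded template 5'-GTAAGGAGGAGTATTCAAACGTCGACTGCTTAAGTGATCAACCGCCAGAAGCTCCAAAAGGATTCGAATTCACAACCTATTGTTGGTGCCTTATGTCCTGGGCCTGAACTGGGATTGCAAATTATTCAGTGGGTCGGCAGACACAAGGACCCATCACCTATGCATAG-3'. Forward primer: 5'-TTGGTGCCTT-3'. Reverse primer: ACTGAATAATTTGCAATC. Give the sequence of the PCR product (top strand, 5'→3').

5'-TTGGTGCCTTATGTCCTGGGCCTGAACTGGGATTGCAAATTATTCAGT-3'

The forward primer matches the template at positions 83–92.
The reverse primer's reverse complement is GATTGCAAATTATTCAGT, which matches the template at positions 113–130.
The product is the template from position 83 through 130 (48 bp).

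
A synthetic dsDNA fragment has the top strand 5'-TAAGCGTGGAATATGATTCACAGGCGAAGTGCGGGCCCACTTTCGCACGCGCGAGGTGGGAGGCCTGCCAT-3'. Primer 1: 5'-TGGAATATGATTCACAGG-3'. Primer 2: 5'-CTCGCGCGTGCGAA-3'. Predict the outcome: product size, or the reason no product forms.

Primer 1 (TGGAATATGATTCACAGG) matches the top strand at positions 7–24; it acts as a forward primer.
Primer 2's reverse complement is TTCGCACGCGCGAG, matching the top strand at positions 42–55; it acts as a reverse primer.
The 3' ends face each other across positions 7–55, giving a 49 bp product.

Yes — a 49 bp product.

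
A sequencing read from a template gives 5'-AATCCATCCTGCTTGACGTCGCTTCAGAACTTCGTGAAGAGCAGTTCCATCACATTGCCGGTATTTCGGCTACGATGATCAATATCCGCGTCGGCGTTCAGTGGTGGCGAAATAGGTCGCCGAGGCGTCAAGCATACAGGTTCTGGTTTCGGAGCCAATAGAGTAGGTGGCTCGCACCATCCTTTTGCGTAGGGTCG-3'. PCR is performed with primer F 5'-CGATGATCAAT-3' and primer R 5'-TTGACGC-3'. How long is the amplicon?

59 bp

The forward primer matches the template at positions 73–83.
Reverse complement of the reverse primer: GCGTCAA. This occurs on the top strand at positions 125–131.
Amplicon spans positions 73–131: 59 bp.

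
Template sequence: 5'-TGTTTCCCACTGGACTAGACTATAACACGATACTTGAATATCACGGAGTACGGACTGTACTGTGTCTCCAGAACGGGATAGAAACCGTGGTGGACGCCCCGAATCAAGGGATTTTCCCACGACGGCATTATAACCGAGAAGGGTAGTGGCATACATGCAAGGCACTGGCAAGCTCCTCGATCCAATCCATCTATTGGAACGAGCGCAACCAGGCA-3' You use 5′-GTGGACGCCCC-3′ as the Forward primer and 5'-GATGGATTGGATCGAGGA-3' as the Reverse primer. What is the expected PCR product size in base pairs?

102 bp

The forward primer matches the template at positions 90–100.
Taking the reverse complement of GATGGATTGGATCGAGGA gives TCCTCGATCCAATCCATC, found at positions 174–191 on the template; the primer anneals here to the top strand with its 3' end pointing upstream.
The product runs from position 90 to position 191, so its length is 191 − 90 + 1 = 102 bp.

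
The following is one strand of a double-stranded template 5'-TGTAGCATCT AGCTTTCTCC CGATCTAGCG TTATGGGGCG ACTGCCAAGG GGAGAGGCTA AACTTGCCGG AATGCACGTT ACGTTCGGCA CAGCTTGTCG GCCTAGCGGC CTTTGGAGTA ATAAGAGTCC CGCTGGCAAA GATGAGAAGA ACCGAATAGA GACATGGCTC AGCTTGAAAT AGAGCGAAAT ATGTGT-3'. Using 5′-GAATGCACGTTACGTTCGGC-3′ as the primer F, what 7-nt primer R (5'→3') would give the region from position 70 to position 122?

5'-ATTACTC-3'

The product's 3' end on the top strand is position 122.
The reverse primer anneals to the top strand over positions 116–122, i.e. to GAGTAAT.
Its sequence written 5'→3' is the reverse complement: ATTACTC.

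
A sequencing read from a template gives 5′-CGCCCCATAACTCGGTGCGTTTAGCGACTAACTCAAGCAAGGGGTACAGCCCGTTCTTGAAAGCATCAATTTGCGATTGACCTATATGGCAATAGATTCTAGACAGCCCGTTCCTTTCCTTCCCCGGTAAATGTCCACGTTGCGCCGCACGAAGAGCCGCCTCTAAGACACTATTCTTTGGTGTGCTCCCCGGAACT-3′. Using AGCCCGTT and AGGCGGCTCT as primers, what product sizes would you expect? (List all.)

115 bp, 58 bp

The forward primer AGCCCGTT matches the top strand at positions 48–55, 105–112.
The reverse primer's reverse complement is AGAGCCGCCT, matching at positions 153–162.
Each forward site pairs with the reverse site to give a product ending at position 162: sizes 115, 58 bp.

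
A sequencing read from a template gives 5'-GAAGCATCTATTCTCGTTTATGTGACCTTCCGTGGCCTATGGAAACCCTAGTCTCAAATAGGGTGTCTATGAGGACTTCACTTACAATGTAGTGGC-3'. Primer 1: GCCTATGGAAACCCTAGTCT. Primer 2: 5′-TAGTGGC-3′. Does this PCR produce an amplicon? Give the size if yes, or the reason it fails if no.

No product — both primers anneal to the same strand and extend in the same direction.

Primer 1 (GCCTATGGAAACCCTAGTCT) matches the top strand at positions 35–54 (3' end points downstream).
Primer 2 (TAGTGGC) also matches the top strand directly, at positions 90–96 — its reverse complement GCCACTA is not present.
Both primers anneal to the bottom strand with 3' ends pointing the same way, so neither can prime synthesis back toward the other.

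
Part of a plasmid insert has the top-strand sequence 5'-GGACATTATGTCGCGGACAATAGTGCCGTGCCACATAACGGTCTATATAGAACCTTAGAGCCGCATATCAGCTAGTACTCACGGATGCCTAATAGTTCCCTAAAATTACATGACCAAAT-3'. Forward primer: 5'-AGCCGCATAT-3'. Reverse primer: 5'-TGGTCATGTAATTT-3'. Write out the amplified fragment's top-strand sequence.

Scanning the template, AGCCGCATAT occurs at positions 59–68; this primer anneals to the bottom strand there with its 3' end pointing downstream.
The reverse primer's reverse complement is AAATTACATGACCA, which matches the template at positions 103–116.
The product is the template from position 59 through 116 (58 bp).

5'-AGCCGCATATCAGCTAGTACTCACGGATGCCTAATAGTTCCCTAAAATTACATGACCA-3'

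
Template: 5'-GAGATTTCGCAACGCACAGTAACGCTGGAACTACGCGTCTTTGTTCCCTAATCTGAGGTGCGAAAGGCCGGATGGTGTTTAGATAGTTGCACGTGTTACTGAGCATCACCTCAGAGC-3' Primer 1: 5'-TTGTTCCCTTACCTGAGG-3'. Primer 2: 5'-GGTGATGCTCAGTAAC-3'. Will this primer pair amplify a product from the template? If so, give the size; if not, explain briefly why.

Primer 1 (TTGTTCCCTTACCTGAGG) does not match the top strand, and its reverse complement CCTCAGGTAAGGGAACAA does not match either.
With no annealing site for primer 1, no amplification occurs.

No product — primer 1 has no binding site in the template.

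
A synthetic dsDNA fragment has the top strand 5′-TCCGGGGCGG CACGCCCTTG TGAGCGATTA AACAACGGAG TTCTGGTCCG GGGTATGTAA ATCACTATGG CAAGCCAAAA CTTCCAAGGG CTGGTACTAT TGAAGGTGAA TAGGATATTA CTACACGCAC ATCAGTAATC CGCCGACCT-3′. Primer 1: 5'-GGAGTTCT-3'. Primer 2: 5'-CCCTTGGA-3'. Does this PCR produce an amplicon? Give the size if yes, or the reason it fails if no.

Primer 1 (GGAGTTCT) matches the top strand at positions 37–44; it acts as a forward primer.
Primer 2's reverse complement is TCCAAGGG, matching the top strand at positions 83–90; it acts as a reverse primer.
The 3' ends face each other across positions 37–90, giving a 54 bp product.

Yes — a 54 bp product.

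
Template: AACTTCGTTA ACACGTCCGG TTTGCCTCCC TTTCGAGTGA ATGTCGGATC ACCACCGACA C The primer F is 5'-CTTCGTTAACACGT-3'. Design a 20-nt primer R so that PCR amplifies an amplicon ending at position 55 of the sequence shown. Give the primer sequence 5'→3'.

The forward primer binds at positions 3–16; the product's 3' end on the top strand is position 55.
The reverse primer anneals to the top strand over positions 36–55, i.e. to AGTGAATGTCGGATCACCAC.
Its sequence written 5'→3' is the reverse complement: GTGGTGATCCGACATTCACT.

5'-GTGGTGATCCGACATTCACT-3'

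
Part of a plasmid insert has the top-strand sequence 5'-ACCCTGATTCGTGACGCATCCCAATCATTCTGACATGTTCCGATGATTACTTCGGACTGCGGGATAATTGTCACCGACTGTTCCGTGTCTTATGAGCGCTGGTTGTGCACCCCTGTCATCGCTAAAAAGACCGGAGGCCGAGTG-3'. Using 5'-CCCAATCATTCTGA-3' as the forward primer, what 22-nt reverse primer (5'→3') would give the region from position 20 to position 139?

5'-GGCCTCCGGTCTTTTTAGCGAT-3'

The product's 3' end on the top strand is position 139.
The reverse primer anneals to the top strand over positions 118–139, i.e. to ATCGCTAAAAAGACCGGAGGCC.
Its sequence written 5'→3' is the reverse complement: GGCCTCCGGTCTTTTTAGCGAT.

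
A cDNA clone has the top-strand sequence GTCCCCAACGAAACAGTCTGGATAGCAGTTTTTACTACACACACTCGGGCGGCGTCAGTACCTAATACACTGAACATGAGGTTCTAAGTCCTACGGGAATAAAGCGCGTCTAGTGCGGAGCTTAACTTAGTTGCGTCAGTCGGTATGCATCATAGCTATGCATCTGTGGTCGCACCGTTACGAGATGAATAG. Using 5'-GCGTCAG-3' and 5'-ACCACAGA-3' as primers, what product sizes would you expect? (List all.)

119 bp, 38 bp

The forward primer GCGTCAG matches the top strand at positions 52–58, 133–139.
The reverse primer's reverse complement is TCTGTGGT, matching at positions 163–170.
Each forward site pairs with the reverse site to give a product ending at position 170: sizes 119, 38 bp.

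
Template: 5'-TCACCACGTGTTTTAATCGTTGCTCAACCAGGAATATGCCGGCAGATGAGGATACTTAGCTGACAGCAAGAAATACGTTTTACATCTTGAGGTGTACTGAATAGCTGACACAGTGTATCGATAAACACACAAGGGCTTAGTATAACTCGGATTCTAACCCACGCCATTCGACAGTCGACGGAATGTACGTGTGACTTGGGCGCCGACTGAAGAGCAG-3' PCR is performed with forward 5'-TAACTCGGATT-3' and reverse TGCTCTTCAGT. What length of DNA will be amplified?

The forward primer matches the template at positions 143–153.
The reverse primer's reverse complement is ACTGAAGAGCA, which matches the template at positions 206–216.
The product runs from position 143 to position 216, so its length is 216 − 143 + 1 = 74 bp.

74 bp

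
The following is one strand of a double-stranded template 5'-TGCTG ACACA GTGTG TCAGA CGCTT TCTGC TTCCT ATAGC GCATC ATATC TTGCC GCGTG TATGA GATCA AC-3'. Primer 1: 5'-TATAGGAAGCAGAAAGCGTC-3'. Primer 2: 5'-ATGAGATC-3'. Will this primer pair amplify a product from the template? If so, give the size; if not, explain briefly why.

No product — the primers' 3' ends point away from each other.

Primer 1 (TATAGGAAGCAGAAAGCGTC) has reverse complement GACGCTTTCTGCTTCCTATA, which matches the top strand at positions 19–38; primer 1 anneals to the top strand there with its 3' end pointing upstream toward position 19.
Primer 2 (ATGAGATC) matches the top strand directly at positions 62–69; it anneals to the bottom strand with its 3' end pointing downstream toward position 69.
The 3' ends diverge (primer 1 extends toward position 1, primer 2 toward position 72), so the primers never converge on a shared product.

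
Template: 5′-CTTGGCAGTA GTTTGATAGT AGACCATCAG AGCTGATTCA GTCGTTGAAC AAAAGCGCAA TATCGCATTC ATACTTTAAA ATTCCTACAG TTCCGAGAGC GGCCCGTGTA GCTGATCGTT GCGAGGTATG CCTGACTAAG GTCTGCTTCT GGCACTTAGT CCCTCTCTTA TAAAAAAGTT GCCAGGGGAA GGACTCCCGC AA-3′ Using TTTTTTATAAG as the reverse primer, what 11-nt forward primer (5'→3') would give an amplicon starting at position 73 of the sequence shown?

The reverse primer's reverse complement CTTATAAAAAA matches the template at positions 167–177; the product starts at position 73.
The forward primer is identical to the top strand over positions 73–83: ACTTTAAAATT.

5'-ACTTTAAAATT-3'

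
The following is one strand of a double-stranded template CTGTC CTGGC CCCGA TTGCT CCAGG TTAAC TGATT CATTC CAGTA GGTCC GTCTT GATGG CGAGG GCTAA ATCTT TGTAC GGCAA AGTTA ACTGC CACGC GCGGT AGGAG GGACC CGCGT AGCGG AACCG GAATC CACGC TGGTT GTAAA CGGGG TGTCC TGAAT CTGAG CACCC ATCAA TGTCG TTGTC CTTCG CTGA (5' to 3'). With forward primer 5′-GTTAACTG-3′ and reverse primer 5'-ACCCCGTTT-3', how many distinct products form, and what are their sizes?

Two products: 132 bp, 70 bp

The forward primer GTTAACTG matches the top strand at positions 25–32, 87–94.
The reverse primer's reverse complement is AAACGGGGT, matching at positions 148–156.
Each forward site pairs with the reverse site to give a product ending at position 156: sizes 132, 70 bp.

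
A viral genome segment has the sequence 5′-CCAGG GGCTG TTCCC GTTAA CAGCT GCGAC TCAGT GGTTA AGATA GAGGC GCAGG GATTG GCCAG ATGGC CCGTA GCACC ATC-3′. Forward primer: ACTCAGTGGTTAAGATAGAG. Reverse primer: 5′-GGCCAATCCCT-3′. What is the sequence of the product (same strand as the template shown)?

5'-ACTCAGTGGTTAAGATAGAGGCGCAGGGATTGGCC-3'

Scanning the template, ACTCAGTGGTTAAGATAGAG occurs at positions 29–48; this primer anneals to the bottom strand there with its 3' end pointing downstream.
The reverse primer's reverse complement is AGGGATTGGCC, which matches the template at positions 53–63.
The product is the template from position 29 through 63 (35 bp).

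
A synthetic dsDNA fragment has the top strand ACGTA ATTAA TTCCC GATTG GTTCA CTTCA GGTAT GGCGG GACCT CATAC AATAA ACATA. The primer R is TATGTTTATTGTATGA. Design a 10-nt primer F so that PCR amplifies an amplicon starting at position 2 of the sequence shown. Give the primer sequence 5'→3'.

5'-CGTAATTAAT-3'

The reverse primer's reverse complement TCATACAATAAACATA matches the template at positions 45–60; the product starts at position 2.
The forward primer is identical to the top strand over positions 2–11: CGTAATTAAT.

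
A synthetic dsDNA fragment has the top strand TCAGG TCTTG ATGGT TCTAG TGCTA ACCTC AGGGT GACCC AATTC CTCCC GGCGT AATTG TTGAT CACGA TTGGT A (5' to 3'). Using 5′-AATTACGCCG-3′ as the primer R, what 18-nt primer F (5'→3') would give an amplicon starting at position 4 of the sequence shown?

The reverse primer's reverse complement CGGCGTAATT matches the template at positions 50–59; the product starts at position 4.
The forward primer is identical to the top strand over positions 4–21: GGTCTTGATGGTTCTAGT.

5'-GGTCTTGATGGTTCTAGT-3'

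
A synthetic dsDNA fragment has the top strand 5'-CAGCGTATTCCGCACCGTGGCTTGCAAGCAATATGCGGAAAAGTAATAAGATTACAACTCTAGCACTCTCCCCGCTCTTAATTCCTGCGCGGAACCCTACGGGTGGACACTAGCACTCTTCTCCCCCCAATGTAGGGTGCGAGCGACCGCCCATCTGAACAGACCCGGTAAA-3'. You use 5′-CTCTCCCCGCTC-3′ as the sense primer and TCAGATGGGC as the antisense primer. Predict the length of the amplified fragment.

The forward primer matches the template at positions 66–77.
The reverse primer's reverse complement is GCCCATCTGA, which matches the template at positions 149–158.
Amplicon spans positions 66–158: 93 bp.

93 bp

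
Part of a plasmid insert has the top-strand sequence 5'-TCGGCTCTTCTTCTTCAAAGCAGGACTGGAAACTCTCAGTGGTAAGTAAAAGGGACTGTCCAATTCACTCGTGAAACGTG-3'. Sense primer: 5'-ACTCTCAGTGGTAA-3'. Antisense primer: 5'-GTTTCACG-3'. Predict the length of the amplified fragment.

46 bp

Forward primer ACTCTCAGTGGTAA is found on the top strand at positions 32–45.
The reverse primer's reverse complement is CGTGAAAC, which matches the template at positions 70–77.
Amplicon spans positions 32–77: 46 bp.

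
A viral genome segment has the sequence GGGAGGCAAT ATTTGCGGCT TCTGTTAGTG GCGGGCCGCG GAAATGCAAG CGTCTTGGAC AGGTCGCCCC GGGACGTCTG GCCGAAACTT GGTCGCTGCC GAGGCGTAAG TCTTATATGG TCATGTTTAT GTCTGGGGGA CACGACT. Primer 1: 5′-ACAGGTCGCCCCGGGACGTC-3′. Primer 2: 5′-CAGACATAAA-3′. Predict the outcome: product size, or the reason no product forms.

Primer 1 (ACAGGTCGCCCCGGGACGTC) matches the top strand at positions 59–78; it acts as a forward primer.
Primer 2's reverse complement is TTTATGTCTG, matching the top strand at positions 126–135; it acts as a reverse primer.
The 3' ends face each other across positions 59–135, giving a 77 bp product.

Yes — a 77 bp product.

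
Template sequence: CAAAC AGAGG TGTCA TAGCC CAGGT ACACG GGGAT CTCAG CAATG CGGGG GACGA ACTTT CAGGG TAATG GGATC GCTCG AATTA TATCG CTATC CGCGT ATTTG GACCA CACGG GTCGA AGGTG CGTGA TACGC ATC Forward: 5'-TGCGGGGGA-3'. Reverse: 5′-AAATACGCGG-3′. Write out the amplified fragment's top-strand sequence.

Scanning the template, TGCGGGGGA occurs at positions 44–52; this primer anneals to the bottom strand there with its 3' end pointing downstream.
Taking the reverse complement of AAATACGCGG gives CCGCGTATTT, found at positions 95–104 on the template; the primer anneals here to the top strand with its 3' end pointing upstream.
The product is the template from position 44 through 104 (61 bp).

5'-TGCGGGGGACGAACTTTCAGGGTAATGGGATCGCTCGAATTATATCGCTATCCGCGTATTT-3'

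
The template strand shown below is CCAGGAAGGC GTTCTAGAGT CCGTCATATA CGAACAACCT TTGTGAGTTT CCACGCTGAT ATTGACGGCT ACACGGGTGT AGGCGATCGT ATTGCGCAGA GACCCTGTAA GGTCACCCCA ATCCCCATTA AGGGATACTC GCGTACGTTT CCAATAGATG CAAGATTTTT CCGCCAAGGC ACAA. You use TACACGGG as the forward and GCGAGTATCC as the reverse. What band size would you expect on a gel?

73 bp

Scanning the template, TACACGGG occurs at positions 70–77; this primer anneals to the bottom strand there with its 3' end pointing downstream.
The reverse primer's reverse complement is GGATACTCGC, which matches the template at positions 133–142.
The product runs from position 70 to position 142, so its length is 142 − 70 + 1 = 73 bp.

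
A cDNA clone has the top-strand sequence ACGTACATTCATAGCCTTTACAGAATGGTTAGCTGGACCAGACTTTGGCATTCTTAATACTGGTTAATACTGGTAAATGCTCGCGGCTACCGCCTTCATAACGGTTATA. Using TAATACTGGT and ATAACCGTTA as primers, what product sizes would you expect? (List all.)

54 bp, 44 bp

The forward primer TAATACTGGT matches the top strand at positions 55–64, 65–74.
The reverse primer's reverse complement is TAACGGTTAT, matching at positions 99–108.
Each forward site pairs with the reverse site to give a product ending at position 108: sizes 54, 44 bp.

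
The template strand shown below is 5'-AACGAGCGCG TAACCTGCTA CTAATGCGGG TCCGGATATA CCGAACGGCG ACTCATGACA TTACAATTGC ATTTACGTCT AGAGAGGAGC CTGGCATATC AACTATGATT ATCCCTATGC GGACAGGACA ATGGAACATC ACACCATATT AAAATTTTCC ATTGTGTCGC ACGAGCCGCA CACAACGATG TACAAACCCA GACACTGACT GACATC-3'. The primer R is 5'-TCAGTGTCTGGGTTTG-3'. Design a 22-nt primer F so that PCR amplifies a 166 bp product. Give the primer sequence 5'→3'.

The reverse primer's reverse complement CAAACCCAGACACTGA matches the template at positions 193–208, so the product ends at position 208.
A 166 bp product then starts at position 208 − 166 + 1 = 43.
The forward primer is identical to the top strand there: GAACGGCGACTCATGACATTAC.

5'-GAACGGCGACTCATGACATTAC-3'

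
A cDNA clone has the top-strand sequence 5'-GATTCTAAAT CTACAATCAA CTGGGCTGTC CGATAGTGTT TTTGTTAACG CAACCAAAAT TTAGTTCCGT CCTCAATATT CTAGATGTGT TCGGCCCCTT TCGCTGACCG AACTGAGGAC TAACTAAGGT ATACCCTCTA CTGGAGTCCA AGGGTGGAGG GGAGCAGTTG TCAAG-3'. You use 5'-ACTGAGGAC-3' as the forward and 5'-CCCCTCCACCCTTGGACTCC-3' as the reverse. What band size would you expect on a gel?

51 bp

Scanning the template, ACTGAGGAC occurs at positions 112–120; this primer anneals to the bottom strand there with its 3' end pointing downstream.
The reverse primer's reverse complement is GGAGTCCAAGGGTGGAGGGG, which matches the template at positions 143–162.
Amplicon spans positions 112–162: 51 bp.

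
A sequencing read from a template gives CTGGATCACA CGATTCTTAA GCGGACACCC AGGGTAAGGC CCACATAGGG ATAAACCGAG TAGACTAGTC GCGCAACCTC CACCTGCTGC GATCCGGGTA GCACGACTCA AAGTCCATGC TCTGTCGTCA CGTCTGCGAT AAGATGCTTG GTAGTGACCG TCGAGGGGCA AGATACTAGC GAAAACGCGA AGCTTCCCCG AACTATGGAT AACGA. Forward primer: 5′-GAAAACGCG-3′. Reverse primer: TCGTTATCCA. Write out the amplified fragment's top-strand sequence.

Forward primer GAAAACGCG is found on the top strand at positions 181–189.
Reverse complement of the reverse primer: TGGATAACGA. This occurs on the top strand at positions 206–215.
The product is the template from position 181 through 215 (35 bp).

5'-GAAAACGCGAAGCTTCCCCGAACTATGGATAACGA-3'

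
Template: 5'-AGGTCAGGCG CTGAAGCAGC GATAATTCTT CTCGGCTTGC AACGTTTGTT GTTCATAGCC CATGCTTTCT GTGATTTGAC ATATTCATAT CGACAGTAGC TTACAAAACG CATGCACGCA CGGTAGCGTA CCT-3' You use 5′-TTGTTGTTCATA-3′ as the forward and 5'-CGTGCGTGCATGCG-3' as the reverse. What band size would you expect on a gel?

77 bp

Scanning the template, TTGTTGTTCATA occurs at positions 46–57; this primer anneals to the bottom strand there with its 3' end pointing downstream.
Taking the reverse complement of CGTGCGTGCATGCG gives CGCATGCACGCACG, found at positions 109–122 on the template; the primer anneals here to the top strand with its 3' end pointing upstream.
Amplicon spans positions 46–122: 77 bp.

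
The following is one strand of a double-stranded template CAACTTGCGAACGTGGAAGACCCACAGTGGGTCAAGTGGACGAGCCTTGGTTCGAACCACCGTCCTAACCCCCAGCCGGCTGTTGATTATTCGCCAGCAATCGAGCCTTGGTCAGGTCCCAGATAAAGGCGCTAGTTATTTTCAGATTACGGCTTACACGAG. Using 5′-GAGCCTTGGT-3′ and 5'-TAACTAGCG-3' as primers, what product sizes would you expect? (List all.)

The forward primer GAGCCTTGGT matches the top strand at positions 42–51, 103–112.
The reverse primer's reverse complement is CGCTAGTTA, matching at positions 130–138.
Each forward site pairs with the reverse site to give a product ending at position 138: sizes 97, 36 bp.

97 bp, 36 bp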